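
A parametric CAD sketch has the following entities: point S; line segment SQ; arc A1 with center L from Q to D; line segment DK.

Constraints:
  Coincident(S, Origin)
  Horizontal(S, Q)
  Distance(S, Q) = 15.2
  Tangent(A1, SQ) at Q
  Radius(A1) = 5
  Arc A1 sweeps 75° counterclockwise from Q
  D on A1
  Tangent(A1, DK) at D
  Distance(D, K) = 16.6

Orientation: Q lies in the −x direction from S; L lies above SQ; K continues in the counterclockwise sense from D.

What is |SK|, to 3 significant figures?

20.7

On A1, Q sits at bearing -90° from L; a 75° counterclockwise sweep puts D at bearing -15°, so D = L + 5.0·(cos -15°, sin -15°) = (-10.4, 3.71). Tangency of A1 to DK means the radius LD is perpendicular to DK, so DK runs along (−sin -15°, cos -15°); with |DK| = 16.6, K = (-6.07, 19.7). Then |SK| = |K − S| = 20.7.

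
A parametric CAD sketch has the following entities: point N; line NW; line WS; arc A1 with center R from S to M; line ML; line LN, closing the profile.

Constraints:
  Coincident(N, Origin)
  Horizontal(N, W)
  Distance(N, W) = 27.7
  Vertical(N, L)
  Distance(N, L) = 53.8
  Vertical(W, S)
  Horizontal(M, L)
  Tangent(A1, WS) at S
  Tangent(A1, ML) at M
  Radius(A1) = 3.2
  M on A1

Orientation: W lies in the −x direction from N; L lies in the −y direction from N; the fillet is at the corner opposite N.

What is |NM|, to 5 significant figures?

59.116

N is at the origin; NW is horizontal with |NW| = 27.7 and W on the −x side, so W = (-27.700, 0.0000). NL is vertical with |NL| = 53.8 and L on the −y side, so L = (0.0000, -53.800). The virtual corner opposite N is at (-27.700, -53.800). A1 meets WS tangentially, so RS is at right angles to WS and the tangent condition forces RM to be normal to ML, with radius 3.2, so the center R sits 3.2 in from both sides at R = (-24.500, -50.600). That places the tangent points at S = (-27.700, -50.600) on WS and M = (-24.500, -53.800) on ML. Then |NM| = |M − N| = 59.116.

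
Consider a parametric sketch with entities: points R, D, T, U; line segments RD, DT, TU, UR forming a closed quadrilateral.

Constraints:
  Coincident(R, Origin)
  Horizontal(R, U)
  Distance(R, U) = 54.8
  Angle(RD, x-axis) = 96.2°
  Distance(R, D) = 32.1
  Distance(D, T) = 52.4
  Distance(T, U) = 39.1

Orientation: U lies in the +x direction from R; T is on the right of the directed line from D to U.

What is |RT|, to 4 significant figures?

24.42

Checks: |DT| = 52.40 ✓; |TU| = 39.10 ✓.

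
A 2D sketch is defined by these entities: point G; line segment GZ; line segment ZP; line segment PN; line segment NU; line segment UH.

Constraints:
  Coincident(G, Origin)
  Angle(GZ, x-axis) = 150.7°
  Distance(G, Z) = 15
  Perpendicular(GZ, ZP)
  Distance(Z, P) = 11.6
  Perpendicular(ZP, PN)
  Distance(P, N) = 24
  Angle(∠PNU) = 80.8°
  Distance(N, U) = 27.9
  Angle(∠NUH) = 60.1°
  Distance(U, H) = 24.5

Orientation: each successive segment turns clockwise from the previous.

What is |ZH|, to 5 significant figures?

0.71869

G is at the origin; GZ runs at 150.7° with length 15.0, so Z = (-13.081, 7.3407). The perpendicularity gives ZP at right angles to GZ, so ZP runs at 60.700°; with |ZP| = 11.6, P = (-7.4042, 17.457). ZP ⟂ PN, so PN runs at -29.300°; with |PN| = 24.0, N = (13.525, 5.7116). ∠PNU = 80.8° gives NU at -128.50° from the x-axis; with |NU| = 27.9, U = (-3.8427, -16.123). ∠NUH = 60.1° gives UH at 111.60° from the x-axis; with |UH| = 24.5, H = (-12.862, 6.6563). Then |ZH| = |H − Z| = 0.71869.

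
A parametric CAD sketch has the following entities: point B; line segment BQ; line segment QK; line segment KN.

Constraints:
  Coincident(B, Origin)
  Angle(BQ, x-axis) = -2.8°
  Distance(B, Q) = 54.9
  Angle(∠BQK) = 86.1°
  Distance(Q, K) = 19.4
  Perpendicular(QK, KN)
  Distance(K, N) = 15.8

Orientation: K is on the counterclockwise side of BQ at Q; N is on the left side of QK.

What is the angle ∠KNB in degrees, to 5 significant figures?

158.10°

B is at the origin; BQ runs at -2.8° with length 54.9, so Q = 54.9·(cos -2.8°, sin -2.8°) = (54.834, -2.6819). ∠BQK = 86.1°, so QK runs at -2.8° + (180° − 86.1°) = 91.100° from the x-axis; with |QK| = 19.4, K = Q + 19.4·(cos 91.100°, sin 91.100°) = (54.462, 16.715). QK ⟂ KN; with |KN| = 15.8 on the left of QK, N = K + 15.8·(-0.99982, -0.019197) = (38.665, 16.411). Then cos ∠KNB = NK·NB / (|NK||NB|), giving 158.10°.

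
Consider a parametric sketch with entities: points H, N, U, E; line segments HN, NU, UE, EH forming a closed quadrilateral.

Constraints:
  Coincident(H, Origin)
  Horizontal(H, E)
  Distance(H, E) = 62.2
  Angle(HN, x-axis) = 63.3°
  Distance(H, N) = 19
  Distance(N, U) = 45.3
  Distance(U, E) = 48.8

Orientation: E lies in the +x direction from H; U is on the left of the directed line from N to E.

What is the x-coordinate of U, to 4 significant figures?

43.93

H is at the origin; H and E share the same y with |HE| = 62.2 and E in +x, so E = (62.2, 0). HN runs at 63.3° with |HN| = 19.0, so N = (8.537, 16.97). U is determined by |NU| = 45.3 and |UE| = 48.8 together: it lies at the intersection of circle(N, 45.3) and circle(E, 48.8). With |NE| = 56.28, the foot of the radical line on NE is 25.22 from N and the perpendicular offset is √(45.3² − 25.22²) = 37.63. Taking the left-of-NE solution: U = (43.93, 45.25).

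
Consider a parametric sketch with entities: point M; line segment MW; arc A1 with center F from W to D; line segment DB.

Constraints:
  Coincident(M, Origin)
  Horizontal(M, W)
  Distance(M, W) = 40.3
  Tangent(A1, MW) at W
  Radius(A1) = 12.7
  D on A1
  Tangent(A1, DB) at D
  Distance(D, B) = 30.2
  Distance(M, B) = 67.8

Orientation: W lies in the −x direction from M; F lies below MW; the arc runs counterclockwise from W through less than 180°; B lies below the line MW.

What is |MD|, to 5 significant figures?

54.570

M is at the origin; MW is horizontal with |MW| = 40.3 and W on the −x side, so W = (-40.300, 0.0000). Tangency of A1 to MW means the radius FW is perpendicular to MW, so F = W + (0, -12.7) = (-40.300, -12.700). Since FD ⟂ DB (tangency), |FB| = √(12.7² + 30.2²) = 32.762 regardless of where D sits on A1. So B lies on both circle(M, 67.8) and circle(F, 32.762); the below-MW intersection is B = (-52.252, -43.204). D is the foot of the tangent from B: D = (-52.996, -13.013).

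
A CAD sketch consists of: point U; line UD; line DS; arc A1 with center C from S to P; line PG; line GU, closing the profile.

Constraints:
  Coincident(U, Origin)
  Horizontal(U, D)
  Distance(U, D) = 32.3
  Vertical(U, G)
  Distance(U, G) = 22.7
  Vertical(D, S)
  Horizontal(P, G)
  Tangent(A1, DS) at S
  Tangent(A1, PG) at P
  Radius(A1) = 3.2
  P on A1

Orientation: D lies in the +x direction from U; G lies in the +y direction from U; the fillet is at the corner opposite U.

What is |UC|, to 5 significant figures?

35.029

U is at the origin; U and D share the same y with |UD| = 32.3 and D on the +x side, so D = (32.300, 0.0000). U and G share the same x with |UG| = 22.7 and G on the +y side, so G = (0.0000, 22.700). The virtual corner opposite U is at (32.300, 22.700). Tangency of A1 to DS means the radius CS is perpendicular to DS and the tangent condition forces CP to be normal to PG, with radius 3.2, so the center C sits 3.2 in from both sides at C = (29.100, 19.500). Then |UC| = |C − U| = 35.029.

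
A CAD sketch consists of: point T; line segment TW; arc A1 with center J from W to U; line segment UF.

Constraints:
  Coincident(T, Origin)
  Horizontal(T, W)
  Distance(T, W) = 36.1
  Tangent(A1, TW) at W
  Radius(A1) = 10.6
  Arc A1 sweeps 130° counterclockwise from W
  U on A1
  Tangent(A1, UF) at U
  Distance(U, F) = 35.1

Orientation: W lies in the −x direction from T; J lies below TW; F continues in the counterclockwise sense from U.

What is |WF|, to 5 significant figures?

46.596

T is at the origin; T and W share the same y with |TW| = 36.1 and W on the −x side, so W = (-36.100, 0.0000). The tangent condition forces JW to be normal to TW, so J = W + (0, -10.6) = (-36.100, -10.600). On A1, W sits at bearing 90° from J; a 130° counterclockwise sweep puts U at bearing 220°, so U = J + 10.6·(cos 220°, sin 220°) = (-44.220, -17.414). Tangency of A1 to UF means the radius JU is perpendicular to UF, so UF runs along (−sin 220°, cos 220°); with |UF| = 35.1, F = (-21.658, -44.302). Then |WF| = |F − W| = 46.596.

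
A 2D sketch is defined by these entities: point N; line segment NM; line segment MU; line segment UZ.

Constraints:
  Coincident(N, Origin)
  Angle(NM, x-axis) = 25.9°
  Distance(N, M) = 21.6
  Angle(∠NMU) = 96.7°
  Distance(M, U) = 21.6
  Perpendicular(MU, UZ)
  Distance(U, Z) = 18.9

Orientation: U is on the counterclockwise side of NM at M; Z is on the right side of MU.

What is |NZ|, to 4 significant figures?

47.01

N is at the origin; NM runs at 25.9° with length 21.6, so M = 21.6·(cos 25.9°, sin 25.9°) = (19.43, 9.435). ∠NMU = 96.7°, so MU runs at 25.9° + (180° − 96.7°) = 109.2° from the x-axis; with |MU| = 21.6, U = M + 21.6·(cos 109.2°, sin 109.2°) = (12.33, 29.83). The perpendicularity gives UZ at right angles to MU; with |UZ| = 18.9 on the right of MU, Z = U + 18.9·(0.9444, 0.3289) = (30.18, 36.05). Then |NZ| = |Z − N| = 47.01.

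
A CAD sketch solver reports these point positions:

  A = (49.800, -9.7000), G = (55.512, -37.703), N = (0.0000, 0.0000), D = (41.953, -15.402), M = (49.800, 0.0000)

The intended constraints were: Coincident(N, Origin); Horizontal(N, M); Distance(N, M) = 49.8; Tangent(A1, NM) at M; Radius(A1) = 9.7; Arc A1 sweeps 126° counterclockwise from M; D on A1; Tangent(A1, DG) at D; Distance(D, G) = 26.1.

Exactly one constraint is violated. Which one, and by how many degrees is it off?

Tangent(A1, DG) at D — off by 4.70°.

N = (0.00, 0.00) ✓; N.y = 0.00, M.y = 0.00 ✓; |NM| = 49.80 ✓; ∠(AM, MN) = 90.00° ✓; |AM| = 9.700 ✓; bearing(A→D) − bearing(A→M) = 126.0° ✓; |AD| = 9.700 ✓; ∠(AD, DG) = 94.70° ✗; |DG| = 26.10 ✓.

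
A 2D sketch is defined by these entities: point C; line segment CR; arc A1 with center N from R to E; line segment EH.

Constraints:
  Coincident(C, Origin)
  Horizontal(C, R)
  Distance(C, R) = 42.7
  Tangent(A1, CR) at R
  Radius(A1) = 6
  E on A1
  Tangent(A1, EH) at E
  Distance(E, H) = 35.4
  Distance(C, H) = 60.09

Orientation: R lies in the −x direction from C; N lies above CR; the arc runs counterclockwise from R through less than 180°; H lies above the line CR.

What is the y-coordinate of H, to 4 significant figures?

41.90

C is at the origin; CR is horizontal with |CR| = 42.7 and R on the −x side, so R = (-42.70, 0.000). Since A1 is tangent to CR there, NR ⟂ CR, so N = R + (0, 6) = (-42.70, 6.000). Since NE ⟂ EH (tangency), |NH| = √(6.0² + 35.4²) = 35.90 regardless of where E sits on A1. So H lies on both circle(C, 60.09) and circle(N, 35.90); the above-CR intersection is H = (-43.07, 41.90). E is the foot of the tangent from H: E = (-36.79, 7.063).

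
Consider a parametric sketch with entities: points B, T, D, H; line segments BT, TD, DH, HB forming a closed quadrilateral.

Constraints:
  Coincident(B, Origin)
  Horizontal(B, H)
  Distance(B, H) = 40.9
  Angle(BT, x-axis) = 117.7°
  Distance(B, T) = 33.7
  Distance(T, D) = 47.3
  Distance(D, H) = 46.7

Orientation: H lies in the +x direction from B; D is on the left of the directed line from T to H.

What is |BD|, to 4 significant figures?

53.73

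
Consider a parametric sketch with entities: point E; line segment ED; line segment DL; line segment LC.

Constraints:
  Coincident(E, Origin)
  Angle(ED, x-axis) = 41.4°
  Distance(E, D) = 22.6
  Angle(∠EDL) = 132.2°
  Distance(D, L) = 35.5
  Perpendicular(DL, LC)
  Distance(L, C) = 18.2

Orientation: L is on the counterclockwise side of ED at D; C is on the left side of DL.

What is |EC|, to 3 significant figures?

50.7

E is at the origin; ED runs at 41.4° with length 22.6, so D = 22.6·(cos 41.4°, sin 41.4°) = (17.0, 14.9). ∠EDL = 132.2°, so DL runs at 41.4° + (180° − 132.2°) = 89.2° from the x-axis; with |DL| = 35.5, L = D + 35.5·(cos 89.2°, sin 89.2°) = (17.4, 50.4). DL is perpendicular to LC; with |LC| = 18.2 on the left of DL, C = L + 18.2·(-1.00, 0.0140) = (-0.750, 50.7). Then |EC| = |C − E| = 50.7.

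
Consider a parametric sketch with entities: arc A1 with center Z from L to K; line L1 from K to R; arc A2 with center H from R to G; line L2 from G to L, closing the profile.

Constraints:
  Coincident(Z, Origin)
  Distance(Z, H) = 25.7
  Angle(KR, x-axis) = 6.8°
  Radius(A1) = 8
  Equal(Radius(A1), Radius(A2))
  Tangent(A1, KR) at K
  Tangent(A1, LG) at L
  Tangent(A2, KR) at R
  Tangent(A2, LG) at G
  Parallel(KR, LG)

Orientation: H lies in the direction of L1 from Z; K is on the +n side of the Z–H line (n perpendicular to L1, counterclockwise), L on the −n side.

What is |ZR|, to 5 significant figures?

26.916

Tangency of A1 to both parallel lines with radius 8.0 puts K and L at Z ± 8.0·n: K = (-0.94723, 7.9437), L = (0.94723, -7.9437). Equal radii place R and G the same way about H: R = H + 8.0·n = (24.572, 10.987), G = H − 8.0·n = (26.466, -4.9007). Then |ZR| = |R − Z| = 26.916.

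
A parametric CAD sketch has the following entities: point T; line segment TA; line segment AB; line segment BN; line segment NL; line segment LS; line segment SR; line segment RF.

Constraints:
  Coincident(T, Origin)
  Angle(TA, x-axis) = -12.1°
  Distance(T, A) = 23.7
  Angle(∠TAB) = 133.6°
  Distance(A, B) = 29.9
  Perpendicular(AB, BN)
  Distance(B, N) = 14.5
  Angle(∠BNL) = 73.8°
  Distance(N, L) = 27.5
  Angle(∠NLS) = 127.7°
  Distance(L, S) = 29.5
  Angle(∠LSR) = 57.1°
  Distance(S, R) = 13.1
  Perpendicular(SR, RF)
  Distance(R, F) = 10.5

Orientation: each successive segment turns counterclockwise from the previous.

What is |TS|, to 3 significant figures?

38.8

T is at the origin; TA runs at -12.1° with length 23.7, so A = (23.2, -4.97). ∠TAB = 133.6° gives AB at 34.3° from the x-axis; with |AB| = 29.9, B = (47.9, 11.9). The perpendicularity gives BN at right angles to AB, so BN runs at 124°; with |BN| = 14.5, N = (39.7, 23.9). ∠BNL = 73.8° gives NL at -130° from the x-axis; with |NL| = 27.5, L = (22.2, 2.64). ∠NLS = 127.7° gives LS at -77.2° from the x-axis; with |LS| = 29.5, S = (28.7, -26.1). Then |TS| = |S − T| = 38.8.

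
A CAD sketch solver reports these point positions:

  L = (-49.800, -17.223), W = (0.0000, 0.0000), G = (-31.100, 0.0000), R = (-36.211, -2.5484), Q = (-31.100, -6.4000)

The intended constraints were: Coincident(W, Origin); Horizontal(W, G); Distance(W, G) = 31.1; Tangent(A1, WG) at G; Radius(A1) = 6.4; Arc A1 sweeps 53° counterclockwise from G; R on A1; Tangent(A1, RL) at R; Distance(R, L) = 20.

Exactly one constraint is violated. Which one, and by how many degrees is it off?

Tangent(A1, RL) at R — off by 5.80°.

W = (0.00, 0.00) ✓; W.y = 0.00, G.y = 0.00 ✓; |WG| = 31.10 ✓; ∠(QG, GW) = 90.00° ✓; |QG| = 6.400 ✓; bearing(Q→R) − bearing(Q→G) = 53.00° ✓; |QR| = 6.400 ✓; ∠(QR, RL) = 95.80° ✗; |RL| = 20.00 ✓.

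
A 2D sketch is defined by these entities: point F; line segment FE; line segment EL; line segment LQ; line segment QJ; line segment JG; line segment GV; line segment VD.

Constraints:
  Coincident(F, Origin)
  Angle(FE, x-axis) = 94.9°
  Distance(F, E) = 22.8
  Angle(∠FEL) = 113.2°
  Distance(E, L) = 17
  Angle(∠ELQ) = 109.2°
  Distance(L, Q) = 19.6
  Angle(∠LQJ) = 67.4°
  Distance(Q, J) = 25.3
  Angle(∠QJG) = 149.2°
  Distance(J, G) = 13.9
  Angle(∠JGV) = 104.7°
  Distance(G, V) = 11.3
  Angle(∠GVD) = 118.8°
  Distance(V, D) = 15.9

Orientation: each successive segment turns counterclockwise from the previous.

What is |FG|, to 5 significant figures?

12.530

F is at the origin; FE runs at 94.9° with length 22.8, so E = (-1.9475, 22.717). ∠FEL = 113.2° gives EL at 161.70° from the x-axis; with |EL| = 17.0, L = (-18.088, 28.055). ∠ELQ = 109.2° gives LQ at -127.50° from the x-axis; with |LQ| = 19.6, Q = (-30.019, 12.505). ∠LQJ = 67.4° gives QJ at -14.900° from the x-axis; with |QJ| = 25.3, J = (-5.5701, 5.9994). ∠QJG = 149.2° gives JG at 15.900° from the x-axis; with |JG| = 13.9, G = (7.7981, 9.8074). Then |FG| = |G − F| = 12.530.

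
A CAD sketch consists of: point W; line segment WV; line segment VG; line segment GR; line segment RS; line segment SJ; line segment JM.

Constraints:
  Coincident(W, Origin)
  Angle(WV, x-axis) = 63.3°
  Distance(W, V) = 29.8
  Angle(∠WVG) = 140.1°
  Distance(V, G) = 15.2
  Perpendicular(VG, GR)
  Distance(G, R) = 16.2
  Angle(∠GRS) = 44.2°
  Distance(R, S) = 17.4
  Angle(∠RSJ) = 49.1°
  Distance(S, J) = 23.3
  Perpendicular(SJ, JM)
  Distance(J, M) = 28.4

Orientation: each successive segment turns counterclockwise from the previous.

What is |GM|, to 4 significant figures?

33.28

W is at the origin; WV runs at 63.3° with length 29.8, so V = (13.39, 26.62). ∠WVG = 140.1° gives VG at 103.2° from the x-axis; with |VG| = 15.2, G = (9.919, 41.42). The perpendicularity gives GR at right angles to VG, so GR runs at -166.8°; with |GR| = 16.2, R = (-5.853, 37.72). ∠GRS = 44.2° gives RS at -31.00° from the x-axis; with |RS| = 17.4, S = (9.062, 28.76). ∠RSJ = 49.1° gives SJ at 99.90° from the x-axis; with |SJ| = 23.3, J = (5.056, 51.71). SJ ⟂ JM, so JM runs at -170.1°; with |JM| = 28.4, M = (-22.92, 46.83). Then |GM| = |M − G| = 33.28.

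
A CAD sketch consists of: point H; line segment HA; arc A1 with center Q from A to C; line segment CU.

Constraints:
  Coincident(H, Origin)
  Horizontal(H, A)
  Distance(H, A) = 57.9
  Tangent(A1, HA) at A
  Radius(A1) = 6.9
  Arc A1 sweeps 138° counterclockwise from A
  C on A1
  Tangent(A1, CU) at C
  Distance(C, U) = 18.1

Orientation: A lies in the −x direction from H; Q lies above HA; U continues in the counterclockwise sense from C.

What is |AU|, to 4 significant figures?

25.70

H is at the origin; HA is horizontal with |HA| = 57.9 and A on the −x side, so A = (-57.90, 0.000). The tangent condition forces QA to be normal to HA, so Q = A + (0, 6.9) = (-57.90, 6.900). On A1, A sits at bearing -90° from Q; a 138° counterclockwise sweep puts C at bearing 48°, so C = Q + 6.9·(cos 48°, sin 48°) = (-53.28, 12.03). Tangency of A1 to CU means the radius QC is perpendicular to CU, so CU runs along (−sin 48°, cos 48°); with |CU| = 18.1, U = (-66.73, 24.14). Then |AU| = |U − A| = 25.70.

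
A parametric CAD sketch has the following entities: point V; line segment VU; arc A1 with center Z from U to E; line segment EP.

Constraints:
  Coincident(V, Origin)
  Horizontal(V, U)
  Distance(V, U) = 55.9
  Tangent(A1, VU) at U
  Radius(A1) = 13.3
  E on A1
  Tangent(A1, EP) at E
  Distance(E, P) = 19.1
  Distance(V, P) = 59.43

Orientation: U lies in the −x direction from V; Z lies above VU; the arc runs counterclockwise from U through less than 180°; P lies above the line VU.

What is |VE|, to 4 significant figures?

46.16

V is at the origin; VU is horizontal with |VU| = 55.9 and U on the −x side, so U = (-55.90, 0.000). A1 meets VU tangentially, so ZU is at right angles to VU, so Z = U + (0, 13.3) = (-55.90, 13.30). Since ZE ⟂ EP (tangency), |ZP| = √(13.3² + 19.1²) = 23.27 regardless of where E sits on A1. So P lies on both circle(V, 59.43) and circle(Z, 23.27); the above-VU intersection is P = (-47.91, 35.16). E is the foot of the tangent from P: E = (-43.04, 16.69).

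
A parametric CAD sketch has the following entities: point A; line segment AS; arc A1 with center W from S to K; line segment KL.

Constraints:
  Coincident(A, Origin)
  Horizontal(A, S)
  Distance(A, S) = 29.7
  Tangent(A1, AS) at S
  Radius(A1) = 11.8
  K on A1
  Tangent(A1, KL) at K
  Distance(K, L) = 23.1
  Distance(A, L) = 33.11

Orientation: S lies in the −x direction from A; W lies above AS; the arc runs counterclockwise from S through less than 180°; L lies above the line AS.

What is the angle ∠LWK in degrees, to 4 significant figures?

62.94°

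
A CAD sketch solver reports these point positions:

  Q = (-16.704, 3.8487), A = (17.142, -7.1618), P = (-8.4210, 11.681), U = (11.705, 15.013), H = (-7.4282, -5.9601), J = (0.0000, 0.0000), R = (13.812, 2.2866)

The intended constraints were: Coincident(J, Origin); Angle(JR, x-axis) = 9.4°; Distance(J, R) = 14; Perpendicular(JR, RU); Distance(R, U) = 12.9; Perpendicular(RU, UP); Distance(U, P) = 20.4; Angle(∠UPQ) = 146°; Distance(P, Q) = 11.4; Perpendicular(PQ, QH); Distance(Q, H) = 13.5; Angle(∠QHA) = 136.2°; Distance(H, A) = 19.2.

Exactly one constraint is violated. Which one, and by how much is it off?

Distance(H, A) = 19.2 — off by 5.40.

J = (0.00, 0.00) ✓; JR at 9.400° ✓; |JR| = 14.00 ✓; ∠(JR, RU) = 90.00° ✓; |RU| = 12.90 ✓; ∠(RU, UP) = 90.00° ✓; |UP| = 20.40 ✓; ∠UPQ = 146.0° ✓; |PQ| = 11.40 ✓; ∠(PQ, QH) = 90.00° ✓; |QH| = 13.50 ✓; ∠QHA = 136.2° ✓; |HA| = 24.60 ✗.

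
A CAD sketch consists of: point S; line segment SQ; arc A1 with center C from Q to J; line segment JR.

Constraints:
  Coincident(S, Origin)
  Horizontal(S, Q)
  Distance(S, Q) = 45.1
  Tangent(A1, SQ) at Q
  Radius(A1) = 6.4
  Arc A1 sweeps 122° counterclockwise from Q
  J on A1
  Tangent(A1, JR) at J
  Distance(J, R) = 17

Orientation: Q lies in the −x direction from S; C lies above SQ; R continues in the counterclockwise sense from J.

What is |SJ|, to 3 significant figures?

40.9

S is at the origin; SQ is horizontal with |SQ| = 45.1 and Q on the −x side, so Q = (-45.1, 0.00). The tangent condition forces CQ to be normal to SQ, so C = Q + (0, 6.4) = (-45.1, 6.40). On A1, Q sits at bearing -90° from C; a 122° counterclockwise sweep puts J at bearing 32°, so J = C + 6.4·(cos 32°, sin 32°) = (-39.7, 9.79). Then |SJ| = |J − S| = 40.9.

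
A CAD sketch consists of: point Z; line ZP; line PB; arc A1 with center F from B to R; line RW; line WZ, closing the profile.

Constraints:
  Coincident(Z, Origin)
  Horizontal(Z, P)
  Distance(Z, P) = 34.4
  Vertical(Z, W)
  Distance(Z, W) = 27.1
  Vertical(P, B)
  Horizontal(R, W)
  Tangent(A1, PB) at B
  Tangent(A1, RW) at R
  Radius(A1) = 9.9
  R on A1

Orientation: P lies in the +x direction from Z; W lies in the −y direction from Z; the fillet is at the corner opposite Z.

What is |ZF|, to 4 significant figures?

29.93

ZW is vertical with |ZW| = 27.1 and W on the −y side, so W = (0.000, -27.10). The virtual corner opposite Z is at (34.40, -27.10). A1 meets PB tangentially, so FB is at right angles to PB and the tangent condition forces FR to be normal to RW, with radius 9.9, so the center F sits 9.9 in from both sides at F = (24.50, -17.20). Then |ZF| = |F − Z| = 29.93.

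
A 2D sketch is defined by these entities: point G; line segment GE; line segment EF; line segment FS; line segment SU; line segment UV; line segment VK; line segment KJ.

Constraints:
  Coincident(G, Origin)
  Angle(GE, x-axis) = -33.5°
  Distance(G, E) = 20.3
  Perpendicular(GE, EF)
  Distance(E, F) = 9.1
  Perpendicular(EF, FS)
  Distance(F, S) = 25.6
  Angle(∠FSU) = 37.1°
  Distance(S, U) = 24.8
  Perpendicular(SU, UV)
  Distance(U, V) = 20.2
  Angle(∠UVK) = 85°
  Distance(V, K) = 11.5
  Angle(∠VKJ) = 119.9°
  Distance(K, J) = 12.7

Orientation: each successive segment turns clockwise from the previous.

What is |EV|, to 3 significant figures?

12.1

∠FSU = 37.1° gives SU at 3.60° from the x-axis; with |SU| = 24.8, U = (15.3, -3.11). SU ⟂ UV, so UV runs at -86.4°; with |UV| = 20.2, V = (16.6, -23.3). Then |EV| = |V − E| = 12.1.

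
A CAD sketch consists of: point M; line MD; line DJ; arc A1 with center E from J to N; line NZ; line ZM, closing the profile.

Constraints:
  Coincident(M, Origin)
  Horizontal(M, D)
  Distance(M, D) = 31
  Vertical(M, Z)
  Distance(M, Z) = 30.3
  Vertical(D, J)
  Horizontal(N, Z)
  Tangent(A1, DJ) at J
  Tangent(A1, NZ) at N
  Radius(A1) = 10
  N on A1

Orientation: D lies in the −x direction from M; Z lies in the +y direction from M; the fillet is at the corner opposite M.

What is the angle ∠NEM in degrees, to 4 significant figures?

134.0°

M is at the origin; M and D share the same y with |MD| = 31.0 and D on the −x side, so D = (-31.00, 0.000). MZ is vertical with |MZ| = 30.3 and Z on the +y side, so Z = (0.000, 30.30). The virtual corner opposite M is at (-31.00, 30.30). The tangent condition forces EJ to be normal to DJ and tangency of A1 to NZ means the radius EN is perpendicular to NZ, with radius 10.0, so the center E sits 10.0 in from both sides at E = (-21.00, 20.30). That places the tangent points at J = (-31.00, 20.30) on DJ and N = (-21.00, 30.30) on NZ. Then cos ∠NEM = EN·EM / (|EN||EM|), giving 134.0°.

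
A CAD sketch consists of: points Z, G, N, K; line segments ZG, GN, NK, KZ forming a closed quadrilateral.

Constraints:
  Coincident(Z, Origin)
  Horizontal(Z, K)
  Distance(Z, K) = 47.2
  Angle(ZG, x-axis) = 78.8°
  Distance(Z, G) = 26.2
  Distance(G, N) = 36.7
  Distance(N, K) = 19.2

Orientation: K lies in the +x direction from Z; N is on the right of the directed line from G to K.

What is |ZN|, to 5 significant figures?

28.345

Z is at the origin; ZK is horizontal with |ZK| = 47.2 and K in +x, so K = (47.2, 0). ZG runs at 78.8° with |ZG| = 26.2, so G = (5.0889, 25.701). N is determined by |GN| = 36.7 and |NK| = 19.2 together: it lies at the intersection of circle(G, 36.7) and circle(K, 19.2). With |GK| = 49.334, the foot of the radical line on GK is 34.582 from G and the perpendicular offset is √(36.7² − 34.582²) = 12.288. Taking the right-of-GK solution: N = (28.206, -2.8034).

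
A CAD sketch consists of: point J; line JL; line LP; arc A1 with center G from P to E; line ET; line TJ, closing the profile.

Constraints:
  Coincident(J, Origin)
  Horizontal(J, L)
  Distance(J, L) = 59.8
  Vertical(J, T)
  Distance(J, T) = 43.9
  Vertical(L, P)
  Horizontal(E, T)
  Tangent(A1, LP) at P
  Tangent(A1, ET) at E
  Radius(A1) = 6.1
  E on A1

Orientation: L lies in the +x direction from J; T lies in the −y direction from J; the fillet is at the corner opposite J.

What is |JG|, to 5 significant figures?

65.670

J is at the origin; J and L share the same y with |JL| = 59.8 and L on the +x side, so L = (59.800, 0.0000). JT is vertical with |JT| = 43.9 and T on the −y side, so T = (0.0000, -43.900). The virtual corner opposite J is at (59.800, -43.900). A1 meets LP tangentially, so GP is at right angles to LP and tangency of A1 to ET means the radius GE is perpendicular to ET, with radius 6.1, so the center G sits 6.1 in from both sides at G = (53.700, -37.800). Then |JG| = |G − J| = 65.670.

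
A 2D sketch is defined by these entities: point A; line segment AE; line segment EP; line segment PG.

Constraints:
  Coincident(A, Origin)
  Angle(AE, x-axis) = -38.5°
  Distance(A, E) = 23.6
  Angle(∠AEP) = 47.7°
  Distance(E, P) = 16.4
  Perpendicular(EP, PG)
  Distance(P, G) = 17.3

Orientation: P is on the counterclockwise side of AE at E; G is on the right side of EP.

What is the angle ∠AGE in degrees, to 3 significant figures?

42.6°

∠AEP = 47.7°, so EP runs at -38.5° + (180° − 47.7°) = 93.8° from the x-axis; with |EP| = 16.4, P = E + 16.4·(cos 93.8°, sin 93.8°) = (17.4, 1.67). EP is perpendicular to PG; with |PG| = 17.3 on the right of EP, G = P + 17.3·(0.998, 0.0663) = (34.6, 2.82). Then cos ∠AGE = GA·GE / (|GA||GE|), giving 42.6°.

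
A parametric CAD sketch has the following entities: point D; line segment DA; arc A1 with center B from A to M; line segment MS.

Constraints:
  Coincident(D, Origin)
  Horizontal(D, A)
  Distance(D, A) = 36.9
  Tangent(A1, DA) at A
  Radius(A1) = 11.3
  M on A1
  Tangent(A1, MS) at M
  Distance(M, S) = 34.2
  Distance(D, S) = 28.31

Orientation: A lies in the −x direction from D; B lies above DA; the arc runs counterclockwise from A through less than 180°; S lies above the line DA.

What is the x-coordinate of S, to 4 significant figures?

-4.924

D is at the origin; DA is horizontal with |DA| = 36.9 and A on the −x side, so A = (-36.90, 0.000). Tangency of A1 to DA means the radius BA is perpendicular to DA, so B = A + (0, 11.3) = (-36.90, 11.30). Since BM ⟂ MS (tangency), |BS| = √(11.3² + 34.2²) = 36.02 regardless of where M sits on A1. So S lies on both circle(D, 28.31) and circle(B, 36.02); the above-DA intersection is S = (-4.924, 27.88). M is the foot of the tangent from S: M = (-28.81, 3.406).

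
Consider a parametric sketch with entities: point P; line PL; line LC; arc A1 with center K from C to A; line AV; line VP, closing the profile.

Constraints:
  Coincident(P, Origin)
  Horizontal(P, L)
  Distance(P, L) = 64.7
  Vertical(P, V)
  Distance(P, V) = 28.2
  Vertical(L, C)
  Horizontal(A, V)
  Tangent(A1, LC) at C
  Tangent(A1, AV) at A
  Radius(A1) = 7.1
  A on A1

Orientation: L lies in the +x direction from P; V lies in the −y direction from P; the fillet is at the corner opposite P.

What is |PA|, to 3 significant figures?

64.1

The virtual corner opposite P is at (64.7, -28.2). Tangency of A1 to LC means the radius KC is perpendicular to LC and A1 meets AV tangentially, so KA is at right angles to AV, with radius 7.1, so the center K sits 7.1 in from both sides at K = (57.6, -21.1). That places the tangent points at C = (64.7, -21.1) on LC and A = (57.6, -28.2) on AV. Then |PA| = |A − P| = 64.1.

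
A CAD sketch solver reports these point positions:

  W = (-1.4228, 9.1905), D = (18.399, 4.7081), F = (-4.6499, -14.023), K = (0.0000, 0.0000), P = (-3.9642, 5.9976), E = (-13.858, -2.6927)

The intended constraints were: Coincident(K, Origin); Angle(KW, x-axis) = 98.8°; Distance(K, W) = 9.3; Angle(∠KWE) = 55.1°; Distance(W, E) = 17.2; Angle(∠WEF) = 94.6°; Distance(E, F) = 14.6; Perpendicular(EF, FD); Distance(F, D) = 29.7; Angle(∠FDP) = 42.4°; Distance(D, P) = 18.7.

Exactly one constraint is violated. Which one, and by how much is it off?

Distance(D, P) = 18.7 — off by 3.70.

K = (0.00, 0.00) ✓; KW at 98.80° ✓; |KW| = 9.300 ✓; ∠KWE = 55.10° ✓; |WE| = 17.20 ✓; ∠WEF = 94.60° ✓; |EF| = 14.60 ✓; ∠(EF, FD) = 90.00° ✓; |FD| = 29.70 ✓; ∠FDP = 42.40° ✓; |DP| = 22.40 ✗.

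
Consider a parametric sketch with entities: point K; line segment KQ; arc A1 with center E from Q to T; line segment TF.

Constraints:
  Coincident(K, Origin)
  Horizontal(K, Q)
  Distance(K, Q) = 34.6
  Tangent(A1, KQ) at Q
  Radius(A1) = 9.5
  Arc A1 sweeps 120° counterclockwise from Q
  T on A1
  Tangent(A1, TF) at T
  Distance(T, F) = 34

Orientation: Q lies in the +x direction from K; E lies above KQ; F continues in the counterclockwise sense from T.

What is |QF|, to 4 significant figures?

44.57

On A1, Q sits at bearing -90° from E; a 120° counterclockwise sweep puts T at bearing 30°, so T = E + 9.5·(cos 30°, sin 30°) = (42.83, 14.25). A1 meets TF tangentially, so ET is at right angles to TF, so TF runs along (−sin 30°, cos 30°); with |TF| = 34.0, F = (25.83, 43.69). Then |QF| = |F − Q| = 44.57.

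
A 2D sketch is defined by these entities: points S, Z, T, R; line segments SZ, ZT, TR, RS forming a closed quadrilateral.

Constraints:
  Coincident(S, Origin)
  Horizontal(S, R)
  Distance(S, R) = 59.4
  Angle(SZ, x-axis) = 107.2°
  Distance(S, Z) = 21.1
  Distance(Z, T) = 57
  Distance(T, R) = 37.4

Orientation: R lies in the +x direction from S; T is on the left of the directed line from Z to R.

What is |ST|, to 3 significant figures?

60.3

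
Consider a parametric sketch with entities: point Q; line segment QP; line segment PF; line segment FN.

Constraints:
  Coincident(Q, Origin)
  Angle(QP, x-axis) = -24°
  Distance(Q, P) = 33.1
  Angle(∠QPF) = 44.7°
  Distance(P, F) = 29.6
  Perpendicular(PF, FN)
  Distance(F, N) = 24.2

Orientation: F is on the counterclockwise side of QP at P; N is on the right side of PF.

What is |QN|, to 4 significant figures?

47.87

Q is at the origin; QP runs at -24.0° with length 33.1, so P = 33.1·(cos -24.0°, sin -24.0°) = (30.24, -13.46). ∠QPF = 44.7°, so PF runs at -24.0° + (180° − 44.7°) = 111.3° from the x-axis; with |PF| = 29.6, F = P + 29.6·(cos 111.3°, sin 111.3°) = (19.49, 14.12). PF is perpendicular to FN; with |FN| = 24.2 on the right of PF, N = F + 24.2·(0.9317, 0.3633) = (42.03, 22.91). Then |QN| = |N − Q| = 47.87.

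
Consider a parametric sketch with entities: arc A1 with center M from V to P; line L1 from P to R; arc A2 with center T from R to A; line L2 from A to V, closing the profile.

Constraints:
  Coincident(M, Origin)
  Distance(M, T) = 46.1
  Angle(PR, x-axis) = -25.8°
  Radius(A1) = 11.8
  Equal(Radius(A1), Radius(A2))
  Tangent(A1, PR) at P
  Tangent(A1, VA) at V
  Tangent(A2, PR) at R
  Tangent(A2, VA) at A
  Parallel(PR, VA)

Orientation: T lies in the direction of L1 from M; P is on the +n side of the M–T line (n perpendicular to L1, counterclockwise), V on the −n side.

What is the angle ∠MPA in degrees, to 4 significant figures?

62.89°

The slot axis is L1's direction at -25.8°, so u = (cos -25.8°, sin -25.8°) = (0.9003, -0.4352) and n = (−sin -25.8°, cos -25.8°) = (0.4352, 0.9003). M is at the origin and T lies 46.1 along u from M, so T = 46.1·u = (41.50, -20.06). Tangency of A1 to both parallel lines with radius 11.8 puts P and V at M ± 11.8·n: P = (5.136, 10.62), V = (-5.136, -10.62). Equal radii place R and A the same way about T: R = T + 11.8·n = (46.64, -9.440), A = T − 11.8·n = (36.37, -30.69). Then cos ∠MPA = PM·PA / (|PM||PA|), giving 62.89°.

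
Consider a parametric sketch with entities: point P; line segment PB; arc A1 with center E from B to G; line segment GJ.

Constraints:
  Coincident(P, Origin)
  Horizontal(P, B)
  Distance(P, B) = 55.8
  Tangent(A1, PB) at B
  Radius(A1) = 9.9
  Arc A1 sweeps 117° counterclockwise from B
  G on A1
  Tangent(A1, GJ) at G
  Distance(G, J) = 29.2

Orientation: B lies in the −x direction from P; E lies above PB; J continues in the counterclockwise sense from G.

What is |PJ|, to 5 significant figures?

72.536

P is at the origin; PB is horizontal with |PB| = 55.8 and B on the −x side, so B = (-55.800, 0.0000). Since A1 is tangent to PB there, EB ⟂ PB, so E = B + (0, 9.9) = (-55.800, 9.9000). On A1, B sits at bearing -90° from E; a 117° counterclockwise sweep puts G at bearing 27°, so G = E + 9.9·(cos 27°, sin 27°) = (-46.979, 14.395). The tangent condition forces EG to be normal to GJ, so GJ runs along (−sin 27°, cos 27°); with |GJ| = 29.2, J = (-60.236, 40.412). Then |PJ| = |J − P| = 72.536.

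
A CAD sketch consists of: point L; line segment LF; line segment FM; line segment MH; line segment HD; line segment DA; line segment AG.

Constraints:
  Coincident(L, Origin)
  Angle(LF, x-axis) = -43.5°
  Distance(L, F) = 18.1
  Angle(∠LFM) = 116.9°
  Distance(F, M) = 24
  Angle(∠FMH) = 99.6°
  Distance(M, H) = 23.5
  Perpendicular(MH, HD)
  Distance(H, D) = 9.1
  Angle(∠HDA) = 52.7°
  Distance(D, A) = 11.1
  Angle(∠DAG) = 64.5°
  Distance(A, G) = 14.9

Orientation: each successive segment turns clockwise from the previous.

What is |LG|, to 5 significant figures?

42.574

L is at the origin; LF runs at -43.5° with length 18.1, so F = (13.129, -12.459). ∠LFM = 116.9° gives FM at -106.60° from the x-axis; with |FM| = 24.0, M = (6.2728, -35.459). ∠FMH = 99.6° gives MH at 173.00° from the x-axis; with |MH| = 23.5, H = (-17.052, -32.595). The perpendicularity gives HD at right angles to MH, so HD runs at 83.000°; with |HD| = 9.1, D = (-15.943, -23.563). ∠HDA = 52.7° gives DA at -44.300° from the x-axis; with |DA| = 11.1, A = (-7.9989, -31.315). ∠DAG = 64.5° gives AG at -159.80° from the x-axis; with |AG| = 14.9, G = (-21.982, -36.460). Then |LG| = |G − L| = 42.574.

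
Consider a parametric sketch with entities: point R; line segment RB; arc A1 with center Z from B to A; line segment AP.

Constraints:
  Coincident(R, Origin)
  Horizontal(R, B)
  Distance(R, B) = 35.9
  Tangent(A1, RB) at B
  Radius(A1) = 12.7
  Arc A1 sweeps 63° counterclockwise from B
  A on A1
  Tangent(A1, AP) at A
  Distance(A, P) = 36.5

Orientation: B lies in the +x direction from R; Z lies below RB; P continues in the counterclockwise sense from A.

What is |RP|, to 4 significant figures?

40.26

R is at the origin; R and B share the same y with |RB| = 35.9 and B on the +x side, so B = (35.90, 0.000). A1 meets RB tangentially, so ZB is at right angles to RB, so Z = B + (0, -12.7) = (35.90, -12.70). On A1, B sits at bearing 90° from Z; a 63° counterclockwise sweep puts A at bearing 153°, so A = Z + 12.7·(cos 153°, sin 153°) = (24.58, -6.934). Since A1 is tangent to AP there, ZA ⟂ AP, so AP runs along (−sin 153°, cos 153°); with |AP| = 36.5, P = (8.014, -39.46). Then |RP| = |P − R| = 40.26.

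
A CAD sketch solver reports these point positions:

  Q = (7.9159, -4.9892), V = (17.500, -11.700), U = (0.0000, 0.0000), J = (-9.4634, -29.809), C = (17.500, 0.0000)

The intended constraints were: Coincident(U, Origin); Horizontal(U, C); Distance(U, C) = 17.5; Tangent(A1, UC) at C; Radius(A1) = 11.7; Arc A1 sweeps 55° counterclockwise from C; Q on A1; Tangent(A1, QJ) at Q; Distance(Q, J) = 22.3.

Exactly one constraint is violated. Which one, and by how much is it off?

Distance(Q, J) = 22.3 — off by 8.00.

U = (0.00, 0.00) ✓; U.y = 0.00, C.y = 0.00 ✓; |UC| = 17.50 ✓; ∠(VC, CU) = 90.00° ✓; |VC| = 11.70 ✓; bearing(V→Q) − bearing(V→C) = 55.00° ✓; |VQ| = 11.70 ✓; ∠(VQ, QJ) = 90.00° ✓; |QJ| = 30.30 ✗.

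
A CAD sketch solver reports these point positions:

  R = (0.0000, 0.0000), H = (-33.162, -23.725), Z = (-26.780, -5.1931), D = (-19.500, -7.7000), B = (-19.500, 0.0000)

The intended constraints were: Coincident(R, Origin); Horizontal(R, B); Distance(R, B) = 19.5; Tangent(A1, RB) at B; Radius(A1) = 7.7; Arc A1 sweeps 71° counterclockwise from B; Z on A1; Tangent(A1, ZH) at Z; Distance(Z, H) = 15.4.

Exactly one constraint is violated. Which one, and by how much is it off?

Distance(Z, H) = 15.4 — off by 4.20.

R = (0.00, 0.00) ✓; R.y = 0.00, B.y = 0.00 ✓; |RB| = 19.50 ✓; ∠(DB, BR) = 90.00° ✓; |DB| = 7.700 ✓; bearing(D→Z) − bearing(D→B) = 71.00° ✓; |DZ| = 7.700 ✓; ∠(DZ, ZH) = 90.00° ✓; |ZH| = 19.60 ✗.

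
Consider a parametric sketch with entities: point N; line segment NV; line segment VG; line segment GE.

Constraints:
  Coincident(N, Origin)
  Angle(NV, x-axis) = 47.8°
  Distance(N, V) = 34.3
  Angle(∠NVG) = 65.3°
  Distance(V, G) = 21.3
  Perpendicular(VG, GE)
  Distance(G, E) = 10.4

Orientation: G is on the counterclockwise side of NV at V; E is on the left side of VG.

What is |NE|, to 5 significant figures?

21.900

∠NVG = 65.3°, so VG runs at 47.8° + (180° − 65.3°) = 162.50° from the x-axis; with |VG| = 21.3, G = V + 21.3·(cos 162.50°, sin 162.50°) = (2.7258, 31.815). VG is perpendicular to GE; with |GE| = 10.4 on the left of VG, E = G + 10.4·(-0.30071, -0.95372) = (-0.40150, 21.896). Then |NE| = |E − N| = 21.900.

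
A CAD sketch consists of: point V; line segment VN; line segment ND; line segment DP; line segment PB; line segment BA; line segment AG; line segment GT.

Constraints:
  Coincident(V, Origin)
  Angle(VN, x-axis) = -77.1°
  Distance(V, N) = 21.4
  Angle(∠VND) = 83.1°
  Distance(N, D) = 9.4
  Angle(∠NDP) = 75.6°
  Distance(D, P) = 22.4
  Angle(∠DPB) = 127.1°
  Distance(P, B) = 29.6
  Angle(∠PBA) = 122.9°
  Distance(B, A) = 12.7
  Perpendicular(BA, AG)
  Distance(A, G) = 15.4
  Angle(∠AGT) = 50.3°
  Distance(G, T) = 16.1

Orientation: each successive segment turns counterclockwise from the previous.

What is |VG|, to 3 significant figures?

29.0

∠PBA = 122.9° gives BA at -126° from the x-axis; with |BA| = 12.7, A = (-36.0, -7.95). BA ⟂ AG, so AG runs at -35.8°; with |AG| = 15.4, G = (-23.5, -17.0). Then |VG| = |G − V| = 29.0.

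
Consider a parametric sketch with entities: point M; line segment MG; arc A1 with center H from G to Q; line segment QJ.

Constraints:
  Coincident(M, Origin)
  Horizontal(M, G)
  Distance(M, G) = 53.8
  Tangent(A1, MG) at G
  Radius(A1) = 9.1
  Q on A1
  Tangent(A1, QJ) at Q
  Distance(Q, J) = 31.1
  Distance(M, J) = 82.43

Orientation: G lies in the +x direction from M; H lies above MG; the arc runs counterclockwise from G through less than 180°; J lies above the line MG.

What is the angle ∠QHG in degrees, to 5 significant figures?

64.411°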